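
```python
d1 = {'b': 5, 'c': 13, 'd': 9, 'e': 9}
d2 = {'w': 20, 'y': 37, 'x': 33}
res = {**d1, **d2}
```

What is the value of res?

Step 1: Merge d1 and d2 (d2 values override on key conflicts).
Step 2: d1 has keys ['b', 'c', 'd', 'e'], d2 has keys ['w', 'y', 'x'].
Therefore res = {'b': 5, 'c': 13, 'd': 9, 'e': 9, 'w': 20, 'y': 37, 'x': 33}.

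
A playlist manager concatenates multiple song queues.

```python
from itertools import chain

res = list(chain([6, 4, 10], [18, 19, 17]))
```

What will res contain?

Step 1: chain() concatenates iterables: [6, 4, 10] + [18, 19, 17].
Therefore res = [6, 4, 10, 18, 19, 17].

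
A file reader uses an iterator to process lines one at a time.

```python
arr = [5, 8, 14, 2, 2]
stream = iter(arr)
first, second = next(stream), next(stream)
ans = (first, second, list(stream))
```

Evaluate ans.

Step 1: Create iterator over [5, 8, 14, 2, 2].
Step 2: first = 5, second = 8.
Step 3: Remaining elements: [14, 2, 2].
Therefore ans = (5, 8, [14, 2, 2]).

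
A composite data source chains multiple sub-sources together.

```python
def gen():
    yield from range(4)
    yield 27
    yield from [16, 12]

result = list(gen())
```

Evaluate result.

Step 1: Trace yields in order:
  yield 0
  yield 1
  yield 2
  yield 3
  yield 27
  yield 16
  yield 12
Therefore result = [0, 1, 2, 3, 27, 16, 12].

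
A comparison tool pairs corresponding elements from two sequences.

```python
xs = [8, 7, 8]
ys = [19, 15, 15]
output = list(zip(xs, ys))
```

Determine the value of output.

Step 1: zip pairs elements at same index:
  Index 0: (8, 19)
  Index 1: (7, 15)
  Index 2: (8, 15)
Therefore output = [(8, 19), (7, 15), (8, 15)].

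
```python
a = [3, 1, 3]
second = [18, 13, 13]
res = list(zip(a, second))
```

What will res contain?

Step 1: zip pairs elements at same index:
  Index 0: (3, 18)
  Index 1: (1, 13)
  Index 2: (3, 13)
Therefore res = [(3, 18), (1, 13), (3, 13)].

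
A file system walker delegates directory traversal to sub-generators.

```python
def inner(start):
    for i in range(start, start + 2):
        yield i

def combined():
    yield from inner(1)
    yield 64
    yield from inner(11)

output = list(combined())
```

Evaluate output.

Step 1: combined() delegates to inner(1):
  yield 1
  yield 2
Step 2: yield 64
Step 3: Delegates to inner(11):
  yield 11
  yield 12
Therefore output = [1, 2, 64, 11, 12].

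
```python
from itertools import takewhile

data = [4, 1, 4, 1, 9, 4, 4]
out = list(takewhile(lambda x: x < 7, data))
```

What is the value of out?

Step 1: takewhile stops at first element >= 7:
  4 < 7: take
  1 < 7: take
  4 < 7: take
  1 < 7: take
  9 >= 7: stop
Therefore out = [4, 1, 4, 1].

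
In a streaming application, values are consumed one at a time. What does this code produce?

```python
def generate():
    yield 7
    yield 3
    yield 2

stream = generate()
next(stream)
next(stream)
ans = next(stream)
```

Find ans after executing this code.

Step 1: generate() creates a generator.
Step 2: next(stream) yields 7 (consumed and discarded).
Step 3: next(stream) yields 3 (consumed and discarded).
Step 4: next(stream) yields 2, assigned to ans.
Therefore ans = 2.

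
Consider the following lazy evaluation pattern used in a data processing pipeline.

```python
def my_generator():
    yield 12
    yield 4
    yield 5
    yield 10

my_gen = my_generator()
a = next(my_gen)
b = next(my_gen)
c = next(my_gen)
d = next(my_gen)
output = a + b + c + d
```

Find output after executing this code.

Step 1: Create generator and consume all values:
  a = next(my_gen) = 12
  b = next(my_gen) = 4
  c = next(my_gen) = 5
  d = next(my_gen) = 10
Step 2: output = 12 + 4 + 5 + 10 = 31.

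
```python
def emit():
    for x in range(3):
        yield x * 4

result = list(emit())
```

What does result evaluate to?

Step 1: For each x in range(3), yield x * 4:
  x=0: yield 0 * 4 = 0
  x=1: yield 1 * 4 = 4
  x=2: yield 2 * 4 = 8
Therefore result = [0, 4, 8].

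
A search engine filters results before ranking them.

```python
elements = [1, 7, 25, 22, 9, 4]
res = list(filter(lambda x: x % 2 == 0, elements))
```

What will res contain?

Step 1: Filter elements divisible by 2:
  1 % 2 = 1: removed
  7 % 2 = 1: removed
  25 % 2 = 1: removed
  22 % 2 = 0: kept
  9 % 2 = 1: removed
  4 % 2 = 0: kept
Therefore res = [22, 4].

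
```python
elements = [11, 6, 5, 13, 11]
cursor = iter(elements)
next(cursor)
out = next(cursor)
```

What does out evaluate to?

Step 1: Create iterator over [11, 6, 5, 13, 11].
Step 2: next() consumes 11.
Step 3: next() returns 6.
Therefore out = 6.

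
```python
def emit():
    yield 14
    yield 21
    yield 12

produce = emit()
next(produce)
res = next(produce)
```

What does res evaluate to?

Step 1: emit() creates a generator.
Step 2: next(produce) yields 14 (consumed and discarded).
Step 3: next(produce) yields 21, assigned to res.
Therefore res = 21.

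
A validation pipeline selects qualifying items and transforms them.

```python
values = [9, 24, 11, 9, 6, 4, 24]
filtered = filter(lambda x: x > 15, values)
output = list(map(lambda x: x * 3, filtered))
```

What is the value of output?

Step 1: Filter values for elements > 15:
  9: removed
  24: kept
  11: removed
  9: removed
  6: removed
  4: removed
  24: kept
Step 2: Map x * 3 on filtered [24, 24]:
  24 -> 72
  24 -> 72
Therefore output = [72, 72].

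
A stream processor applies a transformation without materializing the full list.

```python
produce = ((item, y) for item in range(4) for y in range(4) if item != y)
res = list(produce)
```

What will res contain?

Step 1: Nested generator over range(4) x range(4) where item != y:
  (0, 0): excluded (item == y)
  (0, 1): included
  (0, 2): included
  (0, 3): included
  (1, 0): included
  (1, 1): excluded (item == y)
  (1, 2): included
  (1, 3): included
  (2, 0): included
  (2, 1): included
  (2, 2): excluded (item == y)
  (2, 3): included
  (3, 0): included
  (3, 1): included
  (3, 2): included
  (3, 3): excluded (item == y)
Therefore res = [(0, 1), (0, 2), (0, 3), (1, 0), (1, 2), (1, 3), (2, 0), (2, 1), (2, 3), (3, 0), (3, 1), (3, 2)].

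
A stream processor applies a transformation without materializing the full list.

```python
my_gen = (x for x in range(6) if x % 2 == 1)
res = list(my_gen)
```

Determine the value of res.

Step 1: Filter range(6) keeping only odd values:
  x=0: even, excluded
  x=1: odd, included
  x=2: even, excluded
  x=3: odd, included
  x=4: even, excluded
  x=5: odd, included
Therefore res = [1, 3, 5].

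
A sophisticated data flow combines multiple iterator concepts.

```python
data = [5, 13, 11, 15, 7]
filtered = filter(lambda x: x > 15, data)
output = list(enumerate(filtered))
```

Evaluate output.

Step 1: Filter [5, 13, 11, 15, 7] for > 15: [].
Step 2: enumerate re-indexes from 0: [].
Therefore output = [].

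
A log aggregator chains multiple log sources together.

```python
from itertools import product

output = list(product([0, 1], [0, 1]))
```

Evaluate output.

Step 1: product([0, 1], [0, 1]) gives all pairs:
  (0, 0)
  (0, 1)
  (1, 0)
  (1, 1)
Therefore output = [(0, 0), (0, 1), (1, 0), (1, 1)].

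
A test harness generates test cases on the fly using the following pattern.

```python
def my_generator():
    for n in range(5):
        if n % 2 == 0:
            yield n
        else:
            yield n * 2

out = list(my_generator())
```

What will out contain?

Step 1: For each n in range(5), yield n if even, else n*2:
  n=0 (even): yield 0
  n=1 (odd): yield 1*2 = 2
  n=2 (even): yield 2
  n=3 (odd): yield 3*2 = 6
  n=4 (even): yield 4
Therefore out = [0, 2, 2, 6, 4].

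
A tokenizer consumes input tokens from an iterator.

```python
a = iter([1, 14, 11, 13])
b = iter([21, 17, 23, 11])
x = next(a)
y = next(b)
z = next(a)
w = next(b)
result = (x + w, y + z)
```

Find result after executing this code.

Step 1: a iterates [1, 14, 11, 13], b iterates [21, 17, 23, 11].
Step 2: x = next(a) = 1, y = next(b) = 21.
Step 3: z = next(a) = 14, w = next(b) = 17.
Step 4: result = (1 + 17, 21 + 14) = (18, 35).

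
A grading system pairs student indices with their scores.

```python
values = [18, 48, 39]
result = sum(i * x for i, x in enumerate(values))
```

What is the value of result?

Step 1: Compute i * x for each (i, x) in enumerate([18, 48, 39]):
  i=0, x=18: 0*18 = 0
  i=1, x=48: 1*48 = 48
  i=2, x=39: 2*39 = 78
Step 2: sum = 0 + 48 + 78 = 126.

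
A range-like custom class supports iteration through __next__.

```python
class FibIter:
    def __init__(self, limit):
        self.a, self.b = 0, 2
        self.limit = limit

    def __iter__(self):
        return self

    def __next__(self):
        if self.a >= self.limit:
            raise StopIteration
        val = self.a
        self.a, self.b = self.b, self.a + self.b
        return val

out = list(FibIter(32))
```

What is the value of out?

Step 1: Fibonacci-like sequence (a=0, b=2) until >= 32:
  Yield 0, then a,b = 2,2
  Yield 2, then a,b = 2,4
  Yield 2, then a,b = 4,6
  Yield 4, then a,b = 6,10
  Yield 6, then a,b = 10,16
  Yield 10, then a,b = 16,26
  Yield 16, then a,b = 26,42
  Yield 26, then a,b = 42,68
Step 2: 42 >= 32, stop.
Therefore out = [0, 2, 2, 4, 6, 10, 16, 26].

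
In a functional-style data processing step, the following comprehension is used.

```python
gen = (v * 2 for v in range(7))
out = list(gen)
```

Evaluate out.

Step 1: For each v in range(7), compute v*2:
  v=0: 0*2 = 0
  v=1: 1*2 = 2
  v=2: 2*2 = 4
  v=3: 3*2 = 6
  v=4: 4*2 = 8
  v=5: 5*2 = 10
  v=6: 6*2 = 12
Therefore out = [0, 2, 4, 6, 8, 10, 12].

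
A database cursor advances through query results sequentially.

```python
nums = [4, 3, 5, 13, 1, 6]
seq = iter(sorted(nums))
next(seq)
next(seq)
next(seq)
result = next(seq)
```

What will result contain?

Step 1: sorted([4, 3, 5, 13, 1, 6]) = [1, 3, 4, 5, 6, 13].
Step 2: Create iterator and skip 3 elements.
Step 3: next() returns 5.
Therefore result = 5.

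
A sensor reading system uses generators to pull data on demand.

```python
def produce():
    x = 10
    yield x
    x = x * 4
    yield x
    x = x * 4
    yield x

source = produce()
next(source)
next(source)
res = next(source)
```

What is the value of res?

Step 1: Trace through generator execution:
  Yield 1: x starts at 10, yield 10
  Yield 2: x = 10 * 4 = 40, yield 40
  Yield 3: x = 40 * 4 = 160, yield 160
Step 2: First next() gets 10, second next() gets the second value, third next() yields 160.
Therefore res = 160.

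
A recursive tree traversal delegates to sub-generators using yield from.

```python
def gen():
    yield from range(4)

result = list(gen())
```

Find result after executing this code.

Step 1: yield from delegates to the iterable, yielding each element.
Step 2: Collected values: [0, 1, 2, 3].
Therefore result = [0, 1, 2, 3].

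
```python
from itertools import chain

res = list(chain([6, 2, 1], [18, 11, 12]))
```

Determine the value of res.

Step 1: chain() concatenates iterables: [6, 2, 1] + [18, 11, 12].
Therefore res = [6, 2, 1, 18, 11, 12].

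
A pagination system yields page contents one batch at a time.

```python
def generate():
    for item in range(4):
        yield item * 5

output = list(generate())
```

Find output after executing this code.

Step 1: For each item in range(4), yield item * 5:
  item=0: yield 0 * 5 = 0
  item=1: yield 1 * 5 = 5
  item=2: yield 2 * 5 = 10
  item=3: yield 3 * 5 = 15
Therefore output = [0, 5, 10, 15].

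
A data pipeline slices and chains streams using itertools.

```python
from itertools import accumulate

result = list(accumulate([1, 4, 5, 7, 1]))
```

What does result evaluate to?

Step 1: accumulate computes running sums:
  + 1 = 1
  + 4 = 5
  + 5 = 10
  + 7 = 17
  + 1 = 18
Therefore result = [1, 5, 10, 17, 18].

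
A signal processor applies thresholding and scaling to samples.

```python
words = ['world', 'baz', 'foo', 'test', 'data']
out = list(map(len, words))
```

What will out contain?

Step 1: Map len() to each word:
  'world' -> 5
  'baz' -> 3
  'foo' -> 3
  'test' -> 4
  'data' -> 4
Therefore out = [5, 3, 3, 4, 4].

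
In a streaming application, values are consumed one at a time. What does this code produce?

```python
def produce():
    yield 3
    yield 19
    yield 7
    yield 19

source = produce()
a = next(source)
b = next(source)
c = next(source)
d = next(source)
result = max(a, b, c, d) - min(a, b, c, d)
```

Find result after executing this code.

Step 1: Create generator and consume all values:
  a = next(source) = 3
  b = next(source) = 19
  c = next(source) = 7
  d = next(source) = 19
Step 2: max = 19, min = 3, result = 19 - 3 = 16.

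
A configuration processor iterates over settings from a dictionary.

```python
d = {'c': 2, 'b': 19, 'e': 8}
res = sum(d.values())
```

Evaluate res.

Step 1: d.values() = [2, 19, 8].
Step 2: sum = 29.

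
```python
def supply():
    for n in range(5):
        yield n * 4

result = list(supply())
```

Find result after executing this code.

Step 1: For each n in range(5), yield n * 4:
  n=0: yield 0 * 4 = 0
  n=1: yield 1 * 4 = 4
  n=2: yield 2 * 4 = 8
  n=3: yield 3 * 4 = 12
  n=4: yield 4 * 4 = 16
Therefore result = [0, 4, 8, 12, 16].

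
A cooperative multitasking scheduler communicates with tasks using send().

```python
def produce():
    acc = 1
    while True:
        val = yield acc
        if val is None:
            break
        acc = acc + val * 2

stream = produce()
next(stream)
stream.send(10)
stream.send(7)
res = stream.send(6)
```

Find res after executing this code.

Step 1: next() -> yield acc=1.
Step 2: send(10) -> val=10, acc = 1 + 10*2 = 21, yield 21.
Step 3: send(7) -> val=7, acc = 21 + 7*2 = 35, yield 35.
Step 4: send(6) -> val=6, acc = 35 + 6*2 = 47, yield 47.
Therefore res = 47.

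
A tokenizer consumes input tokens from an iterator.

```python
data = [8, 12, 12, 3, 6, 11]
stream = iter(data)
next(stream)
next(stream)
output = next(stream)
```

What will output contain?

Step 1: Create iterator over [8, 12, 12, 3, 6, 11].
Step 2: next() consumes 8.
Step 3: next() consumes 12.
Step 4: next() returns 12.
Therefore output = 12.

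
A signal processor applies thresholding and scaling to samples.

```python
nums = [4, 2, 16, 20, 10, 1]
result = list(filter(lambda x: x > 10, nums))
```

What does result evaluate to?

Step 1: Filter elements > 10:
  4: removed
  2: removed
  16: kept
  20: kept
  10: removed
  1: removed
Therefore result = [16, 20].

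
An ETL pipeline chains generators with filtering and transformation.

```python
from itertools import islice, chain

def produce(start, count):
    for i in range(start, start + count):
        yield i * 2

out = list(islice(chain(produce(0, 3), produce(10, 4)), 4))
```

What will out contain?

Step 1: produce(0, 3) yields [0, 2, 4].
Step 2: produce(10, 4) yields [20, 22, 24, 26].
Step 3: chain concatenates: [0, 2, 4, 20, 22, 24, 26].
Step 4: islice takes first 4: [0, 2, 4, 20].
Therefore out = [0, 2, 4, 20].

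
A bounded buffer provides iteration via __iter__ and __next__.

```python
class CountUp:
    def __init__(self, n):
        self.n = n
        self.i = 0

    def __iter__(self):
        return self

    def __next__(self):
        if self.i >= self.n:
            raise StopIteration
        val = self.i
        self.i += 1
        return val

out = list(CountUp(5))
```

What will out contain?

Step 1: CountUp(5) creates an iterator counting 0 to 4.
Step 2: list() consumes all values: [0, 1, 2, 3, 4].
Therefore out = [0, 1, 2, 3, 4].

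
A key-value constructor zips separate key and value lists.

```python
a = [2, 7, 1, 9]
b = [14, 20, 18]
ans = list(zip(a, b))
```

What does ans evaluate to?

Step 1: zip stops at shortest (len(a)=4, len(b)=3):
  Index 0: (2, 14)
  Index 1: (7, 20)
  Index 2: (1, 18)
Step 2: Last element of a (9) has no pair, dropped.
Therefore ans = [(2, 14), (7, 20), (1, 18)].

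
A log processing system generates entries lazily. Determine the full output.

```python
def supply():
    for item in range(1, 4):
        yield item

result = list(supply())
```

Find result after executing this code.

Step 1: The generator yields each value from range(1, 4).
Step 2: list() consumes all yields: [1, 2, 3].
Therefore result = [1, 2, 3].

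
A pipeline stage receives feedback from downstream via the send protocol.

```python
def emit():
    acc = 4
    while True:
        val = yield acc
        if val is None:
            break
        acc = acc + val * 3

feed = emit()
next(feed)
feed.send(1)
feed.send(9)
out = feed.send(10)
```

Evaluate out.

Step 1: next() -> yield acc=4.
Step 2: send(1) -> val=1, acc = 4 + 1*3 = 7, yield 7.
Step 3: send(9) -> val=9, acc = 7 + 9*3 = 34, yield 34.
Step 4: send(10) -> val=10, acc = 34 + 10*3 = 64, yield 64.
Therefore out = 64.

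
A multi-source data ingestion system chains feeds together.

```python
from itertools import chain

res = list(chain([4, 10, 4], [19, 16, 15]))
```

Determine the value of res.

Step 1: chain() concatenates iterables: [4, 10, 4] + [19, 16, 15].
Therefore res = [4, 10, 4, 19, 16, 15].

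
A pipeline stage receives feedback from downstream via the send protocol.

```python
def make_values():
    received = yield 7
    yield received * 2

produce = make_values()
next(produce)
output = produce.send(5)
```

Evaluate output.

Step 1: next(produce) advances to first yield, producing 7.
Step 2: send(5) resumes, received = 5.
Step 3: yield received * 2 = 5 * 2 = 10.
Therefore output = 10.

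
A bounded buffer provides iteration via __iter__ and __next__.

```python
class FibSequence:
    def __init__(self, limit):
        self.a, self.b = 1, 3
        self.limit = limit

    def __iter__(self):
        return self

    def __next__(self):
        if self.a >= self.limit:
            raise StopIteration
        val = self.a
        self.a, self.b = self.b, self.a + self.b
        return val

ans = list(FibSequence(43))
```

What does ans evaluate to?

Step 1: Fibonacci-like sequence (a=1, b=3) until >= 43:
  Yield 1, then a,b = 3,4
  Yield 3, then a,b = 4,7
  Yield 4, then a,b = 7,11
  Yield 7, then a,b = 11,18
  Yield 11, then a,b = 18,29
  Yield 18, then a,b = 29,47
  Yield 29, then a,b = 47,76
Step 2: 47 >= 43, stop.
Therefore ans = [1, 3, 4, 7, 11, 18, 29].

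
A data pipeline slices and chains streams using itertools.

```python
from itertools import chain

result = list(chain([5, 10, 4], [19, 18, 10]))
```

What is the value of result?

Step 1: chain() concatenates iterables: [5, 10, 4] + [19, 18, 10].
Therefore result = [5, 10, 4, 19, 18, 10].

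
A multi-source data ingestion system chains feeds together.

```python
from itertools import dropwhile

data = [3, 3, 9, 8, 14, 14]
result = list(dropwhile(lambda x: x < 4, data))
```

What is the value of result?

Step 1: dropwhile drops elements while < 4:
  3 < 4: dropped
  3 < 4: dropped
  9: kept (dropping stopped)
Step 2: Remaining elements kept regardless of condition.
Therefore result = [9, 8, 14, 14].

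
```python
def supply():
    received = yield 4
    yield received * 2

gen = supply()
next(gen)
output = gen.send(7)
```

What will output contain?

Step 1: next(gen) advances to first yield, producing 4.
Step 2: send(7) resumes, received = 7.
Step 3: yield received * 2 = 7 * 2 = 14.
Therefore output = 14.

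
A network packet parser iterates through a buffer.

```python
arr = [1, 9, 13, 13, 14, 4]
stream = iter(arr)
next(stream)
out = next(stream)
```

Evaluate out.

Step 1: Create iterator over [1, 9, 13, 13, 14, 4].
Step 2: next() consumes 1.
Step 3: next() returns 9.
Therefore out = 9.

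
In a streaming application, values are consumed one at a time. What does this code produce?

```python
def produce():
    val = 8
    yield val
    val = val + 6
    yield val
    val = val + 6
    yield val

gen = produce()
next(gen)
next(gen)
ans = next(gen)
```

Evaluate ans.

Step 1: Trace through generator execution:
  Yield 1: val starts at 8, yield 8
  Yield 2: val = 8 + 6 = 14, yield 14
  Yield 3: val = 14 + 6 = 20, yield 20
Step 2: First next() gets 8, second next() gets the second value, third next() yields 20.
Therefore ans = 20.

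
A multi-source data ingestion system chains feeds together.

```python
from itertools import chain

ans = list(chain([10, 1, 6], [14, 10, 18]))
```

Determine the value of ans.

Step 1: chain() concatenates iterables: [10, 1, 6] + [14, 10, 18].
Therefore ans = [10, 1, 6, 14, 10, 18].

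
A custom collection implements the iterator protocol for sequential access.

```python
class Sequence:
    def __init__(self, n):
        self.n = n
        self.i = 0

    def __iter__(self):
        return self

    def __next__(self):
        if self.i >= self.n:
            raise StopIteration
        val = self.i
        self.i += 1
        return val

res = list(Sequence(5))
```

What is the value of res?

Step 1: Sequence(5) creates an iterator counting 0 to 4.
Step 2: list() consumes all values: [0, 1, 2, 3, 4].
Therefore res = [0, 1, 2, 3, 4].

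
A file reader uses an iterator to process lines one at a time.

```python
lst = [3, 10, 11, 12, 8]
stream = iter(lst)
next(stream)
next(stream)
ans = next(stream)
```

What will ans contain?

Step 1: Create iterator over [3, 10, 11, 12, 8].
Step 2: next() consumes 3.
Step 3: next() consumes 10.
Step 4: next() returns 11.
Therefore ans = 11.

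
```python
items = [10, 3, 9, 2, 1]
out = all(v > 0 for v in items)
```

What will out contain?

Step 1: Check v > 0 for each element in [10, 3, 9, 2, 1]:
  10 > 0: True
  3 > 0: True
  9 > 0: True
  2 > 0: True
  1 > 0: True
Step 2: all() returns True.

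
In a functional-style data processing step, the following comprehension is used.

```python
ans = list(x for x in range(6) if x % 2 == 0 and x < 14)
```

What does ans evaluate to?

Step 1: Filter range(6) where x % 2 == 0 and x < 14:
  x=0: both conditions met, included
  x=1: excluded (1 % 2 != 0)
  x=2: both conditions met, included
  x=3: excluded (3 % 2 != 0)
  x=4: both conditions met, included
  x=5: excluded (5 % 2 != 0)
Therefore ans = [0, 2, 4].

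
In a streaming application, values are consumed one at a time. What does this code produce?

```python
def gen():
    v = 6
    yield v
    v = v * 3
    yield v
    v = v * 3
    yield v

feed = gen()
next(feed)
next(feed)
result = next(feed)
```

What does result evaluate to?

Step 1: Trace through generator execution:
  Yield 1: v starts at 6, yield 6
  Yield 2: v = 6 * 3 = 18, yield 18
  Yield 3: v = 18 * 3 = 54, yield 54
Step 2: First next() gets 6, second next() gets the second value, third next() yields 54.
Therefore result = 54.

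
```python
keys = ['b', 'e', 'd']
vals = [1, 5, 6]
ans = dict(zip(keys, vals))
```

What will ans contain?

Step 1: zip pairs keys with values:
  'b' -> 1
  'e' -> 5
  'd' -> 6
Therefore ans = {'b': 1, 'e': 5, 'd': 6}.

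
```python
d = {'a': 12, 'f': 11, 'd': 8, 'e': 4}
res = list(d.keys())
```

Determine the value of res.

Step 1: d.keys() returns the dictionary keys in insertion order.
Therefore res = ['a', 'f', 'd', 'e'].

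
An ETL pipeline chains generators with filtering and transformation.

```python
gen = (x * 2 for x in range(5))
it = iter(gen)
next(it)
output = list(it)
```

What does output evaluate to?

Step 1: Generator produces [0, 2, 4, 6, 8].
Step 2: next(it) consumes first element (0).
Step 3: list(it) collects remaining: [2, 4, 6, 8].
Therefore output = [2, 4, 6, 8].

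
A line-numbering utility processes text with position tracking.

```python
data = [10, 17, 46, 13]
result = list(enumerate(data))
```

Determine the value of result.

Step 1: enumerate pairs each element with its index:
  (0, 10)
  (1, 17)
  (2, 46)
  (3, 13)
Therefore result = [(0, 10), (1, 17), (2, 46), (3, 13)].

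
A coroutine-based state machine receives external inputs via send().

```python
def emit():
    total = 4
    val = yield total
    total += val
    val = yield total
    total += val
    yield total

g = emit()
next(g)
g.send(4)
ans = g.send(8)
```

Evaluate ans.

Step 1: next() -> yield total=4.
Step 2: send(4) -> val=4, total = 4+4 = 8, yield 8.
Step 3: send(8) -> val=8, total = 8+8 = 16, yield 16.
Therefore ans = 16.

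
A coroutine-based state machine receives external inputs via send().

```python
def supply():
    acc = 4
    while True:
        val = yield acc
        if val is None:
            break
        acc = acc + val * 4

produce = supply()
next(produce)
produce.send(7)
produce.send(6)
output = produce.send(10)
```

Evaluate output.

Step 1: next() -> yield acc=4.
Step 2: send(7) -> val=7, acc = 4 + 7*4 = 32, yield 32.
Step 3: send(6) -> val=6, acc = 32 + 6*4 = 56, yield 56.
Step 4: send(10) -> val=10, acc = 56 + 10*4 = 96, yield 96.
Therefore output = 96.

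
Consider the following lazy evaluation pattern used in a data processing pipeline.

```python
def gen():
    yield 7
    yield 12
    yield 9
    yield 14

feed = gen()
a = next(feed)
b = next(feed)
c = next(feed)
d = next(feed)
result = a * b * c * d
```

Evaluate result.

Step 1: Create generator and consume all values:
  a = next(feed) = 7
  b = next(feed) = 12
  c = next(feed) = 9
  d = next(feed) = 14
Step 2: result = 7 * 12 * 9 * 14 = 10584.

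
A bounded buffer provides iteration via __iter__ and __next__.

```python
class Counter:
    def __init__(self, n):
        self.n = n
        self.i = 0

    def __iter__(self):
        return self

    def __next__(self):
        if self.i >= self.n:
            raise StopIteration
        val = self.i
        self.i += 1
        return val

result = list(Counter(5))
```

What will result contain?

Step 1: Counter(5) creates an iterator counting 0 to 4.
Step 2: list() consumes all values: [0, 1, 2, 3, 4].
Therefore result = [0, 1, 2, 3, 4].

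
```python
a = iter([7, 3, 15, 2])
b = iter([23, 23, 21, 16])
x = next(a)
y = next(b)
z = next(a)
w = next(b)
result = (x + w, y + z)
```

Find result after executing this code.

Step 1: a iterates [7, 3, 15, 2], b iterates [23, 23, 21, 16].
Step 2: x = next(a) = 7, y = next(b) = 23.
Step 3: z = next(a) = 3, w = next(b) = 23.
Step 4: result = (7 + 23, 23 + 3) = (30, 26).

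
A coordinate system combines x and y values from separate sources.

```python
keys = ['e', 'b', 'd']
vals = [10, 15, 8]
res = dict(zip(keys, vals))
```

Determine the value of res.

Step 1: zip pairs keys with values:
  'e' -> 10
  'b' -> 15
  'd' -> 8
Therefore res = {'e': 10, 'b': 15, 'd': 8}.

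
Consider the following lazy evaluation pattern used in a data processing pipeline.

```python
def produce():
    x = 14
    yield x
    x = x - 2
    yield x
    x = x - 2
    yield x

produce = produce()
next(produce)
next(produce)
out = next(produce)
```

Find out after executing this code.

Step 1: Trace through generator execution:
  Yield 1: x starts at 14, yield 14
  Yield 2: x = 14 - 2 = 12, yield 12
  Yield 3: x = 12 - 2 = 10, yield 10
Step 2: First next() gets 14, second next() gets the second value, third next() yields 10.
Therefore out = 10.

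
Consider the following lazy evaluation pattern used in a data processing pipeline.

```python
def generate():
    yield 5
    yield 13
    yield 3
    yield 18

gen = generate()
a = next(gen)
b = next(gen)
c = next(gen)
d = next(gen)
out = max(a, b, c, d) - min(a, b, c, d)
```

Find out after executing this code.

Step 1: Create generator and consume all values:
  a = next(gen) = 5
  b = next(gen) = 13
  c = next(gen) = 3
  d = next(gen) = 18
Step 2: max = 18, min = 3, out = 18 - 3 = 15.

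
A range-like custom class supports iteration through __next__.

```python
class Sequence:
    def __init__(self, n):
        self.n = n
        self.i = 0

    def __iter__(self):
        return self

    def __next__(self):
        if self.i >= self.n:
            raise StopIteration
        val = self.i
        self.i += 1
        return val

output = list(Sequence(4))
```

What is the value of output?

Step 1: Sequence(4) creates an iterator counting 0 to 3.
Step 2: list() consumes all values: [0, 1, 2, 3].
Therefore output = [0, 1, 2, 3].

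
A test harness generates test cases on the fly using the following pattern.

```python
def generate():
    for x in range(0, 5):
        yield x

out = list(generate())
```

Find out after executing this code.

Step 1: The generator yields each value from range(0, 5).
Step 2: list() consumes all yields: [0, 1, 2, 3, 4].
Therefore out = [0, 1, 2, 3, 4].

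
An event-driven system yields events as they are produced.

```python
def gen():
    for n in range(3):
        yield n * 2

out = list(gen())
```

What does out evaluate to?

Step 1: For each n in range(3), yield n * 2:
  n=0: yield 0 * 2 = 0
  n=1: yield 1 * 2 = 2
  n=2: yield 2 * 2 = 4
Therefore out = [0, 2, 4].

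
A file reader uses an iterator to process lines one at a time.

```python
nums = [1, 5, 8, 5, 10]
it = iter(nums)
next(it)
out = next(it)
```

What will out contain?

Step 1: Create iterator over [1, 5, 8, 5, 10].
Step 2: next() consumes 1.
Step 3: next() returns 5.
Therefore out = 5.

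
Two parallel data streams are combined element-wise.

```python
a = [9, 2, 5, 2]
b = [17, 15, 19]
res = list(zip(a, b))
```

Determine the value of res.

Step 1: zip stops at shortest (len(a)=4, len(b)=3):
  Index 0: (9, 17)
  Index 1: (2, 15)
  Index 2: (5, 19)
Step 2: Last element of a (2) has no pair, dropped.
Therefore res = [(9, 17), (2, 15), (5, 19)].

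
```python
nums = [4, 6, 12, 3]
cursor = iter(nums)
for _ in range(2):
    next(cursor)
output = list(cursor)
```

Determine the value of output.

Step 1: Create iterator over [4, 6, 12, 3].
Step 2: Advance 2 positions (consuming [4, 6]).
Step 3: list() collects remaining elements: [12, 3].
Therefore output = [12, 3].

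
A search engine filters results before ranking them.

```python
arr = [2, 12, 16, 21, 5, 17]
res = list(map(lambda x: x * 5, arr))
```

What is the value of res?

Step 1: Apply lambda x: x * 5 to each element:
  2 -> 10
  12 -> 60
  16 -> 80
  21 -> 105
  5 -> 25
  17 -> 85
Therefore res = [10, 60, 80, 105, 25, 85].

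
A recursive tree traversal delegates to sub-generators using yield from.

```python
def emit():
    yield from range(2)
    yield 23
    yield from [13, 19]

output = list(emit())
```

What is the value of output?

Step 1: Trace yields in order:
  yield 0
  yield 1
  yield 23
  yield 13
  yield 19
Therefore output = [0, 1, 23, 13, 19].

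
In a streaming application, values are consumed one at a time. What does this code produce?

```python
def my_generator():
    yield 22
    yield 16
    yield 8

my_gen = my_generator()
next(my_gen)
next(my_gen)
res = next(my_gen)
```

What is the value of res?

Step 1: my_generator() creates a generator.
Step 2: next(my_gen) yields 22 (consumed and discarded).
Step 3: next(my_gen) yields 16 (consumed and discarded).
Step 4: next(my_gen) yields 8, assigned to res.
Therefore res = 8.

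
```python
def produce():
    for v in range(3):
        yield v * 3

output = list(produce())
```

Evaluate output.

Step 1: For each v in range(3), yield v * 3:
  v=0: yield 0 * 3 = 0
  v=1: yield 1 * 3 = 3
  v=2: yield 2 * 3 = 6
Therefore output = [0, 3, 6].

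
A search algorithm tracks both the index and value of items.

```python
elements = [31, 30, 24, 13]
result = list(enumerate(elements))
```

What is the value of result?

Step 1: enumerate pairs each element with its index:
  (0, 31)
  (1, 30)
  (2, 24)
  (3, 13)
Therefore result = [(0, 31), (1, 30), (2, 24), (3, 13)].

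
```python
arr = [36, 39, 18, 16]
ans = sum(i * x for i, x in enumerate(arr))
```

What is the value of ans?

Step 1: Compute i * x for each (i, x) in enumerate([36, 39, 18, 16]):
  i=0, x=36: 0*36 = 0
  i=1, x=39: 1*39 = 39
  i=2, x=18: 2*18 = 36
  i=3, x=16: 3*16 = 48
Step 2: sum = 0 + 39 + 36 + 48 = 123.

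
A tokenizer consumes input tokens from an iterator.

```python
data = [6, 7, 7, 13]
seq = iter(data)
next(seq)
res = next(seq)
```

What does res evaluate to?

Step 1: Create iterator over [6, 7, 7, 13].
Step 2: next() consumes 6.
Step 3: next() returns 7.
Therefore res = 7.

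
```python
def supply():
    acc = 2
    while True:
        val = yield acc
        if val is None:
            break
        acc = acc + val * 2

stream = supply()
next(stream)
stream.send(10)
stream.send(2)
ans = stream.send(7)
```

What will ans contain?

Step 1: next() -> yield acc=2.
Step 2: send(10) -> val=10, acc = 2 + 10*2 = 22, yield 22.
Step 3: send(2) -> val=2, acc = 22 + 2*2 = 26, yield 26.
Step 4: send(7) -> val=7, acc = 26 + 7*2 = 40, yield 40.
Therefore ans = 40.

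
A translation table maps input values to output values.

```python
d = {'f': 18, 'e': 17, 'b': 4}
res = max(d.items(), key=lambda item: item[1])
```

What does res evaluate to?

Step 1: Find item with maximum value:
  ('f', 18)
  ('e', 17)
  ('b', 4)
Step 2: Maximum value is 18 at key 'f'.
Therefore res = ('f', 18).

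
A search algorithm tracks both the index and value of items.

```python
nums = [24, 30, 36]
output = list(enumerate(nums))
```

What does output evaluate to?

Step 1: enumerate pairs each element with its index:
  (0, 24)
  (1, 30)
  (2, 36)
Therefore output = [(0, 24), (1, 30), (2, 36)].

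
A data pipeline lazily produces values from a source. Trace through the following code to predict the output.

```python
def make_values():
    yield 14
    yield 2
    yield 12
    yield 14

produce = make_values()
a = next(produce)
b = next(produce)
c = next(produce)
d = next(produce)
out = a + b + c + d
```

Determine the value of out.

Step 1: Create generator and consume all values:
  a = next(produce) = 14
  b = next(produce) = 2
  c = next(produce) = 12
  d = next(produce) = 14
Step 2: out = 14 + 2 + 12 + 14 = 42.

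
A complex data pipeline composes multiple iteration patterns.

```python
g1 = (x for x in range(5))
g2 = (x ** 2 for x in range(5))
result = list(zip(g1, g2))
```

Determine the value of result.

Step 1: g1 produces [0, 1, 2, 3, 4].
Step 2: g2 produces [0, 1, 4, 9, 16].
Step 3: zip pairs them: [(0, 0), (1, 1), (2, 4), (3, 9), (4, 16)].
Therefore result = [(0, 0), (1, 1), (2, 4), (3, 9), (4, 16)].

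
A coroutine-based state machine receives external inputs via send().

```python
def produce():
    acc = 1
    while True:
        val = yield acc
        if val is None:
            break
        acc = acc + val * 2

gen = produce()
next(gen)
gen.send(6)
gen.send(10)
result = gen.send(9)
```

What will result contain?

Step 1: next() -> yield acc=1.
Step 2: send(6) -> val=6, acc = 1 + 6*2 = 13, yield 13.
Step 3: send(10) -> val=10, acc = 13 + 10*2 = 33, yield 33.
Step 4: send(9) -> val=9, acc = 33 + 9*2 = 51, yield 51.
Therefore result = 51.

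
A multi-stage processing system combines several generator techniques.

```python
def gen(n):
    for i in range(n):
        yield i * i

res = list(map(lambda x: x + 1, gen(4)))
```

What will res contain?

Step 1: gen(4) yields squares: [0, 1, 4, 9].
Step 2: map adds 1 to each: [1, 2, 5, 10].
Therefore res = [1, 2, 5, 10].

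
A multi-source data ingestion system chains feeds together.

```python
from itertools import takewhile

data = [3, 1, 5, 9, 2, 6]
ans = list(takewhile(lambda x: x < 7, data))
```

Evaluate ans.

Step 1: takewhile stops at first element >= 7:
  3 < 7: take
  1 < 7: take
  5 < 7: take
  9 >= 7: stop
Therefore ans = [3, 1, 5].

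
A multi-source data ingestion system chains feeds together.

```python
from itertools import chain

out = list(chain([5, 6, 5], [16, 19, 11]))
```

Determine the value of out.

Step 1: chain() concatenates iterables: [5, 6, 5] + [16, 19, 11].
Therefore out = [5, 6, 5, 16, 19, 11].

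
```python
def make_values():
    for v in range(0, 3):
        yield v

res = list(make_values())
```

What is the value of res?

Step 1: The generator yields each value from range(0, 3).
Step 2: list() consumes all yields: [0, 1, 2].
Therefore res = [0, 1, 2].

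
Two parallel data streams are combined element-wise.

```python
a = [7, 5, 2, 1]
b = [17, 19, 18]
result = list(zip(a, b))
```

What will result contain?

Step 1: zip stops at shortest (len(a)=4, len(b)=3):
  Index 0: (7, 17)
  Index 1: (5, 19)
  Index 2: (2, 18)
Step 2: Last element of a (1) has no pair, dropped.
Therefore result = [(7, 17), (5, 19), (2, 18)].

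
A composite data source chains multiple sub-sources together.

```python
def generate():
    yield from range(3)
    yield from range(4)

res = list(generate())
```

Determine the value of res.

Step 1: Trace yields in order:
  yield 0
  yield 1
  yield 2
  yield 0
  yield 1
  yield 2
  yield 3
Therefore res = [0, 1, 2, 0, 1, 2, 3].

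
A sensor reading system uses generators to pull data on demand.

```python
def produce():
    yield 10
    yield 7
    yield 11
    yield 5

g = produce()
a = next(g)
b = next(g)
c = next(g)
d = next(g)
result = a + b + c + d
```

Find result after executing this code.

Step 1: Create generator and consume all values:
  a = next(g) = 10
  b = next(g) = 7
  c = next(g) = 11
  d = next(g) = 5
Step 2: result = 10 + 7 + 11 + 5 = 33.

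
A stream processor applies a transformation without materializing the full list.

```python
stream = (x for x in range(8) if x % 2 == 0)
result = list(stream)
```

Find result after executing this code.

Step 1: Filter range(8) keeping only even values:
  x=0: even, included
  x=1: odd, excluded
  x=2: even, included
  x=3: odd, excluded
  x=4: even, included
  x=5: odd, excluded
  x=6: even, included
  x=7: odd, excluded
Therefore result = [0, 2, 4, 6].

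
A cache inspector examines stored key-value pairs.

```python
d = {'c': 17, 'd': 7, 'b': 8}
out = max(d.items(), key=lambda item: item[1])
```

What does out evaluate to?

Step 1: Find item with maximum value:
  ('c', 17)
  ('d', 7)
  ('b', 8)
Step 2: Maximum value is 17 at key 'c'.
Therefore out = ('c', 17).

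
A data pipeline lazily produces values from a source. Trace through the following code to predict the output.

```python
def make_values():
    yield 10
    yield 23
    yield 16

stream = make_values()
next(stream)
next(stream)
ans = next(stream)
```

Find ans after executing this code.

Step 1: make_values() creates a generator.
Step 2: next(stream) yields 10 (consumed and discarded).
Step 3: next(stream) yields 23 (consumed and discarded).
Step 4: next(stream) yields 16, assigned to ans.
Therefore ans = 16.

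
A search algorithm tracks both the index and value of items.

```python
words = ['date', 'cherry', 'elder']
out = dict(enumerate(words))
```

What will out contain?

Step 1: enumerate pairs indices with words:
  0 -> 'date'
  1 -> 'cherry'
  2 -> 'elder'
Therefore out = {0: 'date', 1: 'cherry', 2: 'elder'}.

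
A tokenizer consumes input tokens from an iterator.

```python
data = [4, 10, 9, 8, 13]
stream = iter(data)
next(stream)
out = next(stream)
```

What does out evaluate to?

Step 1: Create iterator over [4, 10, 9, 8, 13].
Step 2: next() consumes 4.
Step 3: next() returns 10.
Therefore out = 10.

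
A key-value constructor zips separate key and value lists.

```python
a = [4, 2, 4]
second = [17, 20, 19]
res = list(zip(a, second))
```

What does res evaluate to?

Step 1: zip pairs elements at same index:
  Index 0: (4, 17)
  Index 1: (2, 20)
  Index 2: (4, 19)
Therefore res = [(4, 17), (2, 20), (4, 19)].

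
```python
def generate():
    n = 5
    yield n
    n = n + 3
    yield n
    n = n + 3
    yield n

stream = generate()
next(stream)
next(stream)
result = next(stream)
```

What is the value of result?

Step 1: Trace through generator execution:
  Yield 1: n starts at 5, yield 5
  Yield 2: n = 5 + 3 = 8, yield 8
  Yield 3: n = 8 + 3 = 11, yield 11
Step 2: First next() gets 5, second next() gets the second value, third next() yields 11.
Therefore result = 11.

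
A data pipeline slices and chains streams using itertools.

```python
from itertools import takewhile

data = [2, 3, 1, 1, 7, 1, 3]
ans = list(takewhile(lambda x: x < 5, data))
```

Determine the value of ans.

Step 1: takewhile stops at first element >= 5:
  2 < 5: take
  3 < 5: take
  1 < 5: take
  1 < 5: take
  7 >= 5: stop
Therefore ans = [2, 3, 1, 1].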